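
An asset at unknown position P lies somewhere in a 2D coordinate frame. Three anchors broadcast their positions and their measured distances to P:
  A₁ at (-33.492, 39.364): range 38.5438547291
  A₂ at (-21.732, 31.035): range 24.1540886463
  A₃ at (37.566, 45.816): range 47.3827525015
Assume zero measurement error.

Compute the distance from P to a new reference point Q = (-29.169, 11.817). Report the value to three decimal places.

eq1: (x + 33.492)² + (y − 39.364)² = 38.5438547291²
eq2: (x + 21.732)² + (y − 31.035)² = 24.1540886463²
eq3: (x − 37.566)² + (y − 45.816)² = 47.3827525015²
eq1−eq3, eq1−eq2 (x²,y² cancel):
  142.116·x + 12.904·y = 79.575155
  23.520·x − 16.658·y = -333.578772
det = 142.116·-16.658 − 12.904·23.520 = -2670.870408
x = (79.575155·-16.658 − 12.904·-333.578772) / -2670.870408 = -1.115343
y = (142.116·-333.578772 − 79.575155·23.520) / -2670.870408 = 18.450348
|P − Q| = √((-1.115343 − -29.169)² + (18.450348 − 11.817)²) = 28.827226

28.827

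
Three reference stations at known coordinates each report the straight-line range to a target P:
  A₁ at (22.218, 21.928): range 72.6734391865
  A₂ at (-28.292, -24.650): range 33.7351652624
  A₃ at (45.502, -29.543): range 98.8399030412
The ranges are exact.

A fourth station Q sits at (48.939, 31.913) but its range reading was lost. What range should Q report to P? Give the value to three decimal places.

101.114

eq1: (x − 22.218)² + (y − 21.928)² = 72.6734391865²
eq2: (x + 28.292)² + (y + 24.650)² = 33.7351652624²
eq3: (x − 45.502)² + (y + 29.543)² = 98.8399030412²
eq2−eq1, eq2−eq3 (x²,y² cancel):
  101.020·x + 93.156·y = -4576.950444
  147.588·x − 9.786·y = -7096.103969
det = 101.020·-9.786 − 93.156·147.588 = -14737.289448
x = (-4576.950444·-9.786 − 93.156·-7096.103969) / -14737.289448 = -47.894472
y = (101.020·-7096.103969 − -4576.950444·147.588) / -14737.289448 = 2.805500
|P − Q| = √((-47.894472 − 48.939)² + (2.805500 − 31.913)²) = 101.113639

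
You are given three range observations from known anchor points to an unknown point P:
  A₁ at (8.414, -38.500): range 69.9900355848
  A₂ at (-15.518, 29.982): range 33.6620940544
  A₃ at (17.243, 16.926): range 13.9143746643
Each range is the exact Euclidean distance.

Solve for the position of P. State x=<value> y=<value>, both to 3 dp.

eq1: (x − 8.414)² + (y + 38.500)² = 69.9900355848²
eq2: (x + 15.518)² + (y − 29.982)² = 33.6620940544²
eq3: (x − 17.243)² + (y − 16.926)² = 13.9143746643²
eq2−eq3, eq2−eq1 (x²,y² cancel):
  65.522·x − 26.112·y = 383.608631
  47.864·x − 136.964·y = -3352.151757
det = 65.522·-136.964 − -26.112·47.864 = -7724.330440
x = (383.608631·-136.964 − -26.112·-3352.151757) / -7724.330440 = 18.133864
y = (65.522·-3352.151757 − 383.608631·47.864) / -7724.330440 = 30.811827

x=18.134 y=30.812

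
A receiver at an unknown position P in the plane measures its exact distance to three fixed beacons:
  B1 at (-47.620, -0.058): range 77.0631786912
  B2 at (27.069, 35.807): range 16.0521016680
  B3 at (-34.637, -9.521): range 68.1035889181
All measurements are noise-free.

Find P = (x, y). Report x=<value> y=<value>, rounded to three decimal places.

eq1: (x + 47.620)² + (y + 0.058)² = 77.0631786912²
eq2: (x − 27.069)² + (y − 35.807)² = 16.0521016680²
eq3: (x + 34.637)² + (y + 9.521)² = 68.1035889181²
eq3−eq1, eq3−eq2 (x²,y² cancel):
  -25.966·x + 18.926·y = -323.338132
  123.412·x + 90.656·y = 5104.929656
det = -25.966·90.656 − 18.926·123.412 = -4689.669208
x = (-323.338132·90.656 − 18.926·5104.929656) / -4689.669208 = 26.852308
y = (-25.966·5104.929656 − -323.338132·123.412) / -4689.669208 = 19.756361

x=26.852 y=19.756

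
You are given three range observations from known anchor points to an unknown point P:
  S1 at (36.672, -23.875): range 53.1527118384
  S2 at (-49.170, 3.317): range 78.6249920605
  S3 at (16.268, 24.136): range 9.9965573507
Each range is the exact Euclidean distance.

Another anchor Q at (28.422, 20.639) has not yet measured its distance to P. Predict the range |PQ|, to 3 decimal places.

eq1: (x − 36.672)² + (y + 23.875)² = 53.1527118384²
eq2: (x + 49.170)² + (y − 3.317)² = 78.6249920605²
eq3: (x − 16.268)² + (y − 24.136)² = 9.9965573507²
eq2−eq1, eq2−eq3 (x²,y² cancel):
  171.684·x − 54.384·y = 2842.838421
  130.876·x + 41.638·y = 4500.461149
det = 171.684·41.638 − -54.384·130.876 = 14266.138776
x = (2842.838421·41.638 − -54.384·4500.461149) / 14266.138776 = 25.453502
y = (171.684·4500.461149 − 2842.838421·130.876) / 14266.138776 = 28.080328
|P − Q| = √((25.453502 − 28.422)² + (28.080328 − 20.639)²) = 8.011575

8.012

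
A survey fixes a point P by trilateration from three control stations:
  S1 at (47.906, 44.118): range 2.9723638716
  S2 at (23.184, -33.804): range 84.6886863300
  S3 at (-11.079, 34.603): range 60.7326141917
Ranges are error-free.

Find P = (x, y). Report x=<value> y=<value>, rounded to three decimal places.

x=48.363 y=47.055

eq1: (x − 47.906)² + (y − 44.118)² = 2.9723638716²
eq2: (x − 23.184)² + (y + 33.804)² = 84.6886863300²
eq3: (x + 11.079)² + (y − 34.603)² = 60.7326141917²
eq1−eq2, eq1−eq3 (x²,y² cancel):
  -49.444·x − 155.844·y = -9724.513133
  -117.970·x − 19.030·y = -6600.886390
det = -49.444·-19.030 − -155.844·-117.970 = -17443.997360
x = (-9724.513133·-19.030 − -155.844·-6600.886390) / -17443.997360 = 48.363402
y = (-49.444·-6600.886390 − -9724.513133·-117.970) / -17443.997360 = 47.054959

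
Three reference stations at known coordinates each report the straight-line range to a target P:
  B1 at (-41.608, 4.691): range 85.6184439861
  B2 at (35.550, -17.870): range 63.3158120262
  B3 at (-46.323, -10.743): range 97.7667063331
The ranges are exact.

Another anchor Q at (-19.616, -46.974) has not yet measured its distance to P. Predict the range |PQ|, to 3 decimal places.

eq1: (x + 41.608)² + (y − 4.691)² = 85.6184439861²
eq2: (x − 35.550)² + (y + 17.870)² = 63.3158120262²
eq3: (x + 46.323)² + (y + 10.743)² = 97.7667063331²
eq1−eq3, eq1−eq2 (x²,y² cancel):
  -9.430·x − 30.868·y = -1719.809684
  154.316·x − 45.122·y = 3151.534153
det = -9.430·-45.122 − -30.868·154.316 = 5188.926748
x = (-1719.809684·-45.122 − -30.868·3151.534153) / 5188.926748 = 33.703079
y = (-9.430·3151.534153 − -1719.809684·154.316) / 5188.926748 = 45.418869
|P − Q| = √((33.703079 − -19.616)² + (45.418869 − -46.974)²) = 106.674113

106.674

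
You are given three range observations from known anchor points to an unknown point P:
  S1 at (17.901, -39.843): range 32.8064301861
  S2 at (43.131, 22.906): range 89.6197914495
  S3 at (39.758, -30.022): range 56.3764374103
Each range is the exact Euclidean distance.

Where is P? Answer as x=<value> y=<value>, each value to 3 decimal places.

eq1: (x − 17.901)² + (y + 39.843)² = 32.8064301861²
eq2: (x − 43.131)² + (y − 22.906)² = 89.6197914495²
eq3: (x − 39.758)² + (y + 30.022)² = 56.3764374103²
eq3−eq2, eq3−eq1 (x²,y² cancel):
  6.746·x + 105.856·y = -4950.455375
  -43.714·x − 19.642·y = 1527.932236
det = 6.746·-19.642 − 105.856·-43.714 = 4494.884252
x = (-4950.455375·-19.642 − 105.856·1527.932236) / 4494.884252 = -14.350525
y = (6.746·1527.932236 − -4950.455375·-43.714) / 4494.884252 = -45.851409

x=-14.351 y=-45.851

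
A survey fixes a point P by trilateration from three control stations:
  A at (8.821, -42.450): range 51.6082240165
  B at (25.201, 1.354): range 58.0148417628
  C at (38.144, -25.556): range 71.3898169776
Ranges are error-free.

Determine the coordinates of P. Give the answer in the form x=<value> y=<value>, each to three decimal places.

eq1: (x − 8.821)² + (y + 42.450)² = 51.6082240165²
eq2: (x − 25.201)² + (y − 1.354)² = 58.0148417628²
eq3: (x − 38.144)² + (y + 25.556)² = 71.3898169776²
eq3−eq2, eq3−eq1 (x²,y² cancel):
  -25.886·x + 53.820·y = 259.633948
  -58.646·x − 33.788·y = 2204.835851
det = -25.886·-33.788 − 53.820·-58.646 = 4030.963888
x = (259.633948·-33.788 − 53.820·2204.835851) / 4030.963888 = -31.614468
y = (-25.886·2204.835851 − 259.633948·-58.646) / 4030.963888 = -10.381608

x=-31.614 y=-10.382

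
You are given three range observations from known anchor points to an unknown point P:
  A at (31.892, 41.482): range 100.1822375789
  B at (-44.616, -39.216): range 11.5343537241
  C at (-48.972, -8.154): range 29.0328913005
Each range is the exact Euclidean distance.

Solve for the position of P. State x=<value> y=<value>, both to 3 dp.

eq1: (x − 31.892)² + (y − 41.482)² = 100.1822375789²
eq2: (x + 44.616)² + (y + 39.216)² = 11.5343537241²
eq3: (x + 48.972)² + (y + 8.154)² = 29.0328913005²
eq3−eq2, eq3−eq1 (x²,y² cancel):
  8.712·x − 62.124·y = 1773.605073
  161.728·x + 99.272·y = -8920.460461
det = 8.712·99.272 − -62.124·161.728 = 10912.047936
x = (1773.605073·99.272 − -62.124·-8920.460461) / 10912.047936 = -34.650266
y = (8.712·-8920.460461 − 1773.605073·161.728) / 10912.047936 = -33.408637

x=-34.650 y=-33.409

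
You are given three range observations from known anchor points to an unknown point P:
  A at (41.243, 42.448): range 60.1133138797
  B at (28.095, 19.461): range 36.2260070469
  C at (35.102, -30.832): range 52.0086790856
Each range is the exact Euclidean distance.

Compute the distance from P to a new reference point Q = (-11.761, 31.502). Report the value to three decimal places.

29.315

eq1: (x − 41.243)² + (y − 42.448)² = 60.1133138797²
eq2: (x − 28.095)² + (y − 19.461)² = 36.2260070469²
eq3: (x − 35.102)² + (y + 30.832)² = 52.0086790856²
eq1−eq2, eq1−eq3 (x²,y² cancel):
  -26.296·x − 45.974·y = -33.471288
  -12.282·x − 146.560·y = -411.347320
det = -26.296·-146.560 − -45.974·-12.282 = 3289.289092
x = (-33.471288·-146.560 − -45.974·-411.347320) / 3289.289092 = -4.257981
y = (-26.296·-411.347320 − -33.471288·-12.282) / 3289.289092 = 3.163509
|P − Q| = √((-4.257981 − -11.761)² + (3.163509 − 31.502)²) = 29.314935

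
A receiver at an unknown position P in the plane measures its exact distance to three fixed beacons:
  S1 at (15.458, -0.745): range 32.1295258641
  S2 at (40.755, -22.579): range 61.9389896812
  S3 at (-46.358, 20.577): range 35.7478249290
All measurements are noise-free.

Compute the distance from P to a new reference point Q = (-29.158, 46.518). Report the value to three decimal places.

47.487

eq1: (x − 15.458)² + (y + 0.745)² = 32.1295258641²
eq2: (x − 40.755)² + (y + 22.579)² = 61.9389896812²
eq3: (x + 46.358)² + (y − 20.577)² = 35.7478249290²
eq2−eq3, eq2−eq1 (x²,y² cancel):
  -174.226·x + 86.312·y = 2960.227283
  -50.594·x + 43.668·y = 872.855533
det = -174.226·43.668 − 86.312·-50.594 = -3241.231640
x = (2960.227283·43.668 − 86.312·872.855533) / -3241.231640 = -16.638520
y = (-174.226·872.855533 − 2960.227283·-50.594) / -3241.231640 = 0.710961
|P − Q| = √((-16.638520 − -29.158)² + (0.710961 − 46.518)²) = 47.487074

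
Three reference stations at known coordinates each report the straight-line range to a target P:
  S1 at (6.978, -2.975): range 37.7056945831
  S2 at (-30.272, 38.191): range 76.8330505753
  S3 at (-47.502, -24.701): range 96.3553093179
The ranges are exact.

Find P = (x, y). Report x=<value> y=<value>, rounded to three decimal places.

x=41.785 y=11.524

eq1: (x − 6.978)² + (y + 2.975)² = 37.7056945831²
eq2: (x + 30.272)² + (y − 38.191)² = 76.8330505753²
eq3: (x + 47.502)² + (y + 24.701)² = 96.3553093179²
eq2−eq1, eq2−eq3 (x²,y² cancel):
  74.500·x − 82.332·y = 2164.194901
  -34.460·x − 125.784·y = -2889.395033
det = 74.500·-125.784 − -82.332·-34.460 = -12208.068720
x = (2164.194901·-125.784 − -82.332·-2889.395033) / -12208.068720 = 41.784722
y = (74.500·-2889.395033 − 2164.194901·-34.460) / -12208.068720 = 11.523672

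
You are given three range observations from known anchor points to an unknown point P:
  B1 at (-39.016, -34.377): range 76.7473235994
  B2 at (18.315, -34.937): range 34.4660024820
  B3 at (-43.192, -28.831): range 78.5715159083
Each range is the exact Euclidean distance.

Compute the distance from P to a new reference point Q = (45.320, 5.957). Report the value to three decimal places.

eq1: (x + 39.016)² + (y + 34.377)² = 76.7473235994²
eq2: (x − 18.315)² + (y + 34.937)² = 34.4660024820²
eq3: (x + 43.192)² + (y + 28.831)² = 78.5715159083²
eq3−eq1, eq3−eq2 (x²,y² cancel):
  8.352·x − 11.092·y = 290.582392
  123.014·x − 12.212·y = 3844.835554
det = 8.352·-12.212 − -11.092·123.014 = 1262.476664
x = (290.582392·-12.212 − -11.092·3844.835554) / 1262.476664 = 30.969542
y = (8.352·3844.835554 − 290.582392·123.014) / 1262.476664 = -2.878181
|P − Q| = √((30.969542 − 45.320)² + (-2.878181 − 5.957)²) = 16.852183

16.852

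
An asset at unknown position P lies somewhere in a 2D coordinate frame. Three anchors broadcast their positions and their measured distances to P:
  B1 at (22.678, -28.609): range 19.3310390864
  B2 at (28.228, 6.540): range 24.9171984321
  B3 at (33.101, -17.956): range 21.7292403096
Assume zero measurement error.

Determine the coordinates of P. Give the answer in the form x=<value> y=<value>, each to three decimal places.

x=12.084 y=-12.440

eq1: (x − 22.678)² + (y + 28.609)² = 19.3310390864²
eq2: (x − 28.228)² + (y − 6.540)² = 24.9171984321²
eq3: (x − 33.101)² + (y + 17.956)² = 21.7292403096²
eq2−eq1, eq2−eq3 (x²,y² cancel):
  -11.100·x − 70.298·y = 740.352687
  9.746·x − 48.992·y = 727.209446
det = -11.100·-48.992 − -70.298·9.746 = 1228.935508
x = (740.352687·-48.992 − -70.298·727.209446) / 1228.935508 = 12.083637
y = (-11.100·727.209446 − 740.352687·9.746) / 1228.935508 = -12.439629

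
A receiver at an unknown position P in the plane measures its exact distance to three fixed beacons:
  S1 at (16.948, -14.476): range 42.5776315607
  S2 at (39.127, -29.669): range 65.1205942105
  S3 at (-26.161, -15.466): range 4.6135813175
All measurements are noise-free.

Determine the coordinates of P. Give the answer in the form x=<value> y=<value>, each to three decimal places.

x=-25.271 y=-19.993

eq1: (x − 16.948)² + (y + 14.476)² = 42.5776315607²
eq2: (x − 39.127)² + (y + 29.669)² = 65.1205942105²
eq3: (x + 26.161)² + (y + 15.466)² = 4.6135813175²
eq3−eq1, eq3−eq2 (x²,y² cancel):
  86.218·x + 1.980·y = -2218.375374
  130.576·x − 28.406·y = -2731.830045
det = 86.218·-28.406 − 1.980·130.576 = -2707.648988
x = (-2218.375374·-28.406 − 1.980·-2731.830045) / -2707.648988 = -25.270703
y = (86.218·-2731.830045 − -2218.375374·130.576) / -2707.648988 = -19.992865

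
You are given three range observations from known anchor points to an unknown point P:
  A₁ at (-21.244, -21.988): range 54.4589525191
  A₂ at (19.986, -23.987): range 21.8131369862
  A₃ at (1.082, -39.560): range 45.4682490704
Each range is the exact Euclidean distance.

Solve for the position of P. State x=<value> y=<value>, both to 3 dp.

eq1: (x + 21.244)² + (y + 21.988)² = 54.4589525191²
eq2: (x − 19.986)² + (y + 23.987)² = 21.8131369862²
eq3: (x − 1.082)² + (y + 39.560)² = 45.4682490704²
eq1−eq2, eq1−eq3 (x²,y² cancel):
  82.460·x − 3.998·y = 2530.001249
  44.652·x − 35.144·y = 1529.800480
det = 82.460·-35.144 − -3.998·44.652 = -2719.455544
x = (2530.001249·-35.144 − -3.998·1529.800480) / -2719.455544 = 30.446617
y = (82.460·1529.800480 − 2530.001249·44.652) / -2719.455544 = -4.845724

x=30.447 y=-4.846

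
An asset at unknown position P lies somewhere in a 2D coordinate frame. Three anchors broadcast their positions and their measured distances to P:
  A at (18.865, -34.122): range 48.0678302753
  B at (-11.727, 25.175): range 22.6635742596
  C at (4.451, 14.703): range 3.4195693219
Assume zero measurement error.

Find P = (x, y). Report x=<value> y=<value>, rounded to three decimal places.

eq1: (x − 18.865)² + (y + 34.122)² = 48.0678302753²
eq2: (x + 11.727)² + (y − 25.175)² = 22.6635742596²
eq3: (x − 4.451)² + (y − 14.703)² = 3.4195693219²
eq2−eq1, eq2−eq3 (x²,y² cancel):
  61.184·x − 118.594·y = -1047.982754
  32.356·x − 20.944·y = -33.369400
det = 61.184·-20.944 − -118.594·32.356 = 2555.789768
x = (-1047.982754·-20.944 − -118.594·-33.369400) / 2555.789768 = 7.039523
y = (61.184·-33.369400 − -1047.982754·32.356) / 2555.789768 = 12.468497

x=7.040 y=12.468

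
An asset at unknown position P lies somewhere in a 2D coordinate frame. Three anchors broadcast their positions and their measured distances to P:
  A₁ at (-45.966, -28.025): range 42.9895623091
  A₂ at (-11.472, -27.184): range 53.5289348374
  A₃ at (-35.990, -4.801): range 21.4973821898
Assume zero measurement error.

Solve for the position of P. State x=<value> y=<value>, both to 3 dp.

eq1: (x + 45.966)² + (y + 28.025)² = 42.9895623091²
eq2: (x + 11.472)² + (y + 27.184)² = 53.5289348374²
eq3: (x + 35.990)² + (y + 4.801)² = 21.4973821898²
eq2−eq1, eq2−eq3 (x²,y² cancel):
  -68.988·x − 1.682·y = 3044.941538
  -49.036·x + 44.766·y = 2850.962485
det = -68.988·44.766 − -1.682·-49.036 = -3170.795360
x = (3044.941538·44.766 − -1.682·2850.962485) / -3170.795360 = -44.501507
y = (-68.988·2850.962485 − 3044.941538·-49.036) / -3170.795360 = 14.939610

x=-44.502 y=14.940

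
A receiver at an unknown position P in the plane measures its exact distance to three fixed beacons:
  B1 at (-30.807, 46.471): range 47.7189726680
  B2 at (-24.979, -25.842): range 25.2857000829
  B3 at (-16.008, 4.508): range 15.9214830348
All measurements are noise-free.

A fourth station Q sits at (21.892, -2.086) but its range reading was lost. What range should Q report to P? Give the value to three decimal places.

eq1: (x + 30.807)² + (y − 46.471)² = 47.7189726680²
eq2: (x + 24.979)² + (y + 25.842)² = 25.2857000829²
eq3: (x + 16.008)² + (y − 4.508)² = 15.9214830348²
eq3−eq1, eq3−eq2 (x²,y² cancel):
  -29.598·x + 83.926·y = 808.440232
  -17.942·x − 60.700·y = 629.308270
det = -29.598·-60.700 − 83.926·-17.942 = 3302.398892
x = (808.440232·-60.700 − 83.926·629.308270) / 3302.398892 = -30.852617
y = (-29.598·629.308270 − 808.440232·-17.942) / 3302.398892 = -1.247951
|P − Q| = √((-30.852617 − 21.892)² + (-1.247951 − -2.086)²) = 52.751274

52.751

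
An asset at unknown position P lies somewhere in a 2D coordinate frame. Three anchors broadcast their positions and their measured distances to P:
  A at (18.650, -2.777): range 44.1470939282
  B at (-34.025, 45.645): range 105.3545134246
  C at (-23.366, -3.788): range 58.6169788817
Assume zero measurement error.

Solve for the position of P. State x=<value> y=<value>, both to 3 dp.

eq1: (x − 18.650)² + (y + 2.777)² = 44.1470939282²
eq2: (x + 34.025)² + (y − 45.645)² = 105.3545134246²
eq3: (x + 23.366)² + (y + 3.788)² = 58.6169788817²
eq1−eq2, eq1−eq3 (x²,y² cancel):
  -105.350·x + 96.844·y = -6264.975176
  -84.032·x − 2.022·y = -1282.199640
det = -105.350·-2.022 − 96.844·-84.032 = 8351.012708
x = (-6264.975176·-2.022 − 96.844·-1282.199640) / 8351.012708 = 16.386171
y = (-105.350·-1282.199640 − -6264.975176·-84.032) / 8351.012708 = -46.866012

x=16.386 y=-46.866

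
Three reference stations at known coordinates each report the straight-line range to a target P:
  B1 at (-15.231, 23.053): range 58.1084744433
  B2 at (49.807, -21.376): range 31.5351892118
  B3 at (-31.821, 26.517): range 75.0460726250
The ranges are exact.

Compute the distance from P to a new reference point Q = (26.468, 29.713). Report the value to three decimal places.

25.428

eq1: (x + 15.231)² + (y − 23.053)² = 58.1084744433²
eq2: (x − 49.807)² + (y + 21.376)² = 31.5351892118²
eq3: (x + 31.821)² + (y − 26.517)² = 75.0460726250²
eq2−eq1, eq2−eq3 (x²,y² cancel):
  -130.076·x + 88.858·y = -4556.373099
  -163.256·x + 95.786·y = -5859.388153
det = -130.076·95.786 − 88.858·-163.256 = 2047.141912
x = (-4556.373099·95.786 − 88.858·-5859.388153) / 2047.141912 = 41.138701
y = (-130.076·-5859.388153 − -4556.373099·-163.256) / 2047.141912 = 8.944435
|P − Q| = √((41.138701 − 26.468)² + (8.944435 − 29.713)²) = 25.427599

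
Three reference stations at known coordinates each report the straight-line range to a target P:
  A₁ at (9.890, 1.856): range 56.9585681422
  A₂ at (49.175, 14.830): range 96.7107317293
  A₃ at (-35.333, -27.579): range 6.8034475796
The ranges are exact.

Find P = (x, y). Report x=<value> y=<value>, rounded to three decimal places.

eq1: (x − 9.890)² + (y − 1.856)² = 56.9585681422²
eq2: (x − 49.175)² + (y − 14.830)² = 96.7107317293²
eq3: (x + 35.333)² + (y + 27.579)² = 6.8034475796²
eq2−eq3, eq2−eq1 (x²,y² cancel):
  -169.016·x − 84.818·y = 8677.591338
  -78.570·x − 25.948·y = 3571.834458
det = -169.016·-25.948 − -84.818·-78.570 = -2278.523092
x = (8677.591338·-25.948 − -84.818·3571.834458) / -2278.523092 = -34.140411
y = (-169.016·3571.834458 − 8677.591338·-78.570) / -2278.523092 = -34.277106

x=-34.140 y=-34.277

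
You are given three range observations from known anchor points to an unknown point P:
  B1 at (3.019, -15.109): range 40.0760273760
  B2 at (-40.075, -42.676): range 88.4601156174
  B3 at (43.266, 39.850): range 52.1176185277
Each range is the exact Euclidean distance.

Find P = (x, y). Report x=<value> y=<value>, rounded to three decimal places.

x=42.994 y=-12.267

eq1: (x − 3.019)² + (y + 15.109)² = 40.0760273760²
eq2: (x + 40.075)² + (y + 42.676)² = 88.4601156174²
eq3: (x − 43.266)² + (y − 39.850)² = 52.1176185277²
eq3−eq1, eq3−eq2 (x²,y² cancel):
  -80.494·x − 109.918·y = -2112.414823
  -166.682·x − 165.052·y = -5141.668549
det = -80.494·-165.052 − -109.918·-166.682 = -5035.656388
x = (-2112.414823·-165.052 − -109.918·-5141.668549) / -5035.656388 = 42.994123
y = (-80.494·-5141.668549 − -2112.414823·-166.682) / -5035.656388 = -12.266909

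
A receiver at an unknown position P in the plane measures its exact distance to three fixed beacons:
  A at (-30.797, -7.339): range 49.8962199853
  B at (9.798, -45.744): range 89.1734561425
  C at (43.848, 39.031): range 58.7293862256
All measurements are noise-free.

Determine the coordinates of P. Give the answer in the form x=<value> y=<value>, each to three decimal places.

x=-14.874 y=39.948

eq1: (x + 30.797)² + (y + 7.339)² = 49.8962199853²
eq2: (x − 9.798)² + (y + 45.744)² = 89.1734561425²
eq3: (x − 43.848)² + (y − 39.031)² = 58.7293862256²
eq3−eq2, eq3−eq1 (x²,y² cancel):
  -68.100·x − 169.550·y = -5760.316199
  -149.290·x − 92.740·y = -1484.241897
det = -68.100·-92.740 − -169.550·-149.290 = -18996.525500
x = (-5760.316199·-92.740 − -169.550·-1484.241897) / -18996.525500 = -14.874221
y = (-68.100·-1484.241897 − -5760.316199·-149.290) / -18996.525500 = 39.948396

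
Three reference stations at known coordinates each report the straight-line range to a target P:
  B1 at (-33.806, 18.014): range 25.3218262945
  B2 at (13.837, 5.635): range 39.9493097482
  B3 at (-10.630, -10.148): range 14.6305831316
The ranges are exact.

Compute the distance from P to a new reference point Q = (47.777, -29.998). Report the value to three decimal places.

76.318

eq1: (x + 33.806)² + (y − 18.014)² = 25.3218262945²
eq2: (x − 13.837)² + (y − 5.635)² = 39.9493097482²
eq3: (x + 10.630)² + (y + 10.148)² = 14.6305831316²
eq2−eq3, eq2−eq1 (x²,y² cancel):
  -48.934·x − 31.566·y = 1374.656397
  -95.286·x + 24.758·y = 2198.886500
det = -48.934·24.758 − -31.566·-95.286 = -4219.305848
x = (1374.656397·24.758 − -31.566·2198.886500) / -4219.305848 = -24.516780
y = (-48.934·2198.886500 − 1374.656397·-95.286) / -4219.305848 = -5.542428
|P − Q| = √((-24.516780 − 47.777)² + (-5.542428 − -29.998)²) = 76.318187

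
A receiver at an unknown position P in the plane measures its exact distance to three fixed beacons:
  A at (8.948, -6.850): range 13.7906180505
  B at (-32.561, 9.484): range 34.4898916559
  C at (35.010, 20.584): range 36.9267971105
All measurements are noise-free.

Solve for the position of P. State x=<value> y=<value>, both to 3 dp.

eq1: (x − 8.948)² + (y + 6.850)² = 13.7906180505²
eq2: (x + 32.561)² + (y − 9.484)² = 34.4898916559²
eq3: (x − 35.010)² + (y − 20.584)² = 36.9267971105²
eq1−eq3, eq1−eq2 (x²,y² cancel):
  52.124·x + 54.868·y = 349.004753
  -83.018·x + 32.668·y = 23.804293
det = 52.124·32.668 − 54.868·-83.018 = 6257.818456
x = (349.004753·32.668 − 54.868·23.804293) / 6257.818456 = 1.613213
y = (52.124·23.804293 − 349.004753·-83.018) / 6257.818456 = 4.828272

x=1.613 y=4.828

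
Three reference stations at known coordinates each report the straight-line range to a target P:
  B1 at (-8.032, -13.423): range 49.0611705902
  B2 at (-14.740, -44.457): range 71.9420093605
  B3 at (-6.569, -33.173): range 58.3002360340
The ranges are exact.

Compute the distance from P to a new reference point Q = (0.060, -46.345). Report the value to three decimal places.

eq1: (x + 8.032)² + (y + 13.423)² = 49.0611705902²
eq2: (x + 14.740)² + (y + 44.457)² = 71.9420093605²
eq3: (x + 6.569)² + (y + 33.173)² = 58.3002360340²
eq1−eq3, eq1−eq2 (x²,y² cancel):
  2.926·x − 39.500·y = -93.009325
  -13.416·x − 62.068·y = -819.651755
det = 2.926·-62.068 − -39.500·-13.416 = -711.542968
x = (-93.009325·-62.068 − -39.500·-819.651755) / -711.542968 = 37.388243
y = (2.926·-819.651755 − -93.009325·-13.416) / -711.542968 = 5.124236
|P − Q| = √((37.388243 − 0.060)² + (5.124236 − -46.345)²) = 63.580500

63.581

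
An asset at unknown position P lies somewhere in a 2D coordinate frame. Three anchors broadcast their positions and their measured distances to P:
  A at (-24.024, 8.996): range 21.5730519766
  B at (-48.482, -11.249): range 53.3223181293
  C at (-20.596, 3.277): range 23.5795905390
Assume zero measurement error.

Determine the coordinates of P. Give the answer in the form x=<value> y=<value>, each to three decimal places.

eq1: (x + 24.024)² + (y − 8.996)² = 21.5730519766²
eq2: (x + 48.482)² + (y + 11.249)² = 53.3223181293²
eq3: (x + 20.596)² + (y − 3.277)² = 23.5795905390²
eq2−eq3, eq2−eq1 (x²,y² cancel):
  55.772·x + 29.052·y = 245.162141
  48.916·x + 40.490·y = 558.909306
det = 55.772·40.490 − 29.052·48.916 = 837.100648
x = (245.162141·40.490 − 29.052·558.909306) / 837.100648 = -7.538900
y = (55.772·558.909306 − 245.162141·48.916) / 837.100648 = 22.911389

x=-7.539 y=22.911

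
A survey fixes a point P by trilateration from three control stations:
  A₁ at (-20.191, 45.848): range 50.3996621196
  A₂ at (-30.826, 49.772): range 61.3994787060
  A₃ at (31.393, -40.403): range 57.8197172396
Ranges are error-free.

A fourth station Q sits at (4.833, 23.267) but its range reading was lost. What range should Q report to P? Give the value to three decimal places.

eq1: (x + 20.191)² + (y − 45.848)² = 50.3996621196²
eq2: (x + 30.826)² + (y − 49.772)² = 61.3994787060²
eq3: (x − 31.393)² + (y + 40.403)² = 57.8197172396²
eq3−eq1, eq3−eq2 (x²,y² cancel):
  -103.168·x + 172.502·y = 694.786487
  -124.438·x + 180.350·y = 382.795118
det = -103.168·180.350 − 172.502·-124.438 = 2859.455076
x = (694.786487·180.350 − 172.502·382.795118) / 2859.455076 = 20.728362
y = (-103.168·382.795118 − 694.786487·-124.438) / 2859.455076 = 16.424680
|P − Q| = √((20.728362 − 4.833)² + (16.424680 − 23.267)²) = 17.305487

17.305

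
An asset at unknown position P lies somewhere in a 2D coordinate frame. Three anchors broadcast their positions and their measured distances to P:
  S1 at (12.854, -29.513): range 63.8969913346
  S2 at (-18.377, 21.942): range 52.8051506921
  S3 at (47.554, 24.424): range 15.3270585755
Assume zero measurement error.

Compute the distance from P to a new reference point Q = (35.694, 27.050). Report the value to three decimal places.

eq1: (x − 12.854)² + (y + 29.513)² = 63.8969913346²
eq2: (x + 18.377)² + (y − 21.942)² = 52.8051506921²
eq3: (x − 47.554)² + (y − 24.424)² = 15.3270585755²
eq2−eq1, eq2−eq3 (x²,y² cancel):
  62.462·x − 102.910·y = -1077.364570
  131.862·x + 4.964·y = 4592.214414
det = 62.462·4.964 − -102.910·131.862 = 13879.979788
x = (-1077.364570·4.964 − -102.910·4592.214414) / 13879.979788 = 33.662639
y = (62.462·4592.214414 − -1077.364570·131.862) / 13879.979788 = 30.900790
|P − Q| = √((33.662639 − 35.694)² + (30.900790 − 27.050)²) = 4.353736

4.354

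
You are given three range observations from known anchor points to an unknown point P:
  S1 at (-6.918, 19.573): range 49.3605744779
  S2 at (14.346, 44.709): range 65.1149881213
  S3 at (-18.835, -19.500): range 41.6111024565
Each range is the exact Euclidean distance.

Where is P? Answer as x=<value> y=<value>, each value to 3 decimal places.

eq1: (x + 6.918)² + (y − 19.573)² = 49.3605744779²
eq2: (x − 14.346)² + (y − 44.709)² = 65.1149881213²
eq3: (x + 18.835)² + (y + 19.500)² = 41.6111024565²
eq1−eq2, eq1−eq3 (x²,y² cancel):
  42.528·x + 50.272·y = -29.754021
  -23.834·x − 78.146·y = 1009.028637
det = 42.528·-78.146 − 50.272·-23.834 = -2125.210240
x = (-29.754021·-78.146 − 50.272·1009.028637) / -2125.210240 = 22.774561
y = (42.528·1009.028637 − -29.754021·-23.834) / -2125.210240 = -19.858182

x=22.775 y=-19.858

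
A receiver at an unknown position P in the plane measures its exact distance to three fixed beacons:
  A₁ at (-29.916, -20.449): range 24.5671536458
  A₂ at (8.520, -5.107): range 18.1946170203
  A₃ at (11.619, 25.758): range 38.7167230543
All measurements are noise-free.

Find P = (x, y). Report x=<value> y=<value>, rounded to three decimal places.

eq1: (x + 29.916)² + (y + 20.449)² = 24.5671536458²
eq2: (x − 8.520)² + (y + 5.107)² = 18.1946170203²
eq3: (x − 11.619)² + (y − 25.758)² = 38.7167230543²
eq2−eq1, eq2−eq3 (x²,y² cancel):
  -76.872·x − 30.684·y = 941.955858
  6.198·x + 61.730·y = -468.136680
det = -76.872·61.730 − -30.684·6.198 = -4555.129128
x = (941.955858·61.730 − -30.684·-468.136680) / -4555.129128 = -9.611721
y = (-76.872·-468.136680 − 941.955858·6.198) / -4555.129128 = -6.618552

x=-9.612 y=-6.619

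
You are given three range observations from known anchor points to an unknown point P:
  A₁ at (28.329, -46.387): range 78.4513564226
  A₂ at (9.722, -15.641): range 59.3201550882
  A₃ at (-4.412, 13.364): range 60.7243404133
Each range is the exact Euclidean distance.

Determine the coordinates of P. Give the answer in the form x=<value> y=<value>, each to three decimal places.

x=-48.123 y=-28.788

eq1: (x − 28.329)² + (y + 46.387)² = 78.4513564226²
eq2: (x − 9.722)² + (y + 15.641)² = 59.3201550882²
eq3: (x + 4.412)² + (y − 13.364)² = 60.7243404133²
eq2−eq3, eq2−eq1 (x²,y² cancel):
  -28.268·x + 58.010·y = -309.660644
  37.214·x − 61.492·y = -20.606680
det = -28.268·-61.492 − 58.010·37.214 = -420.528284
x = (-309.660644·-61.492 − 58.010·-20.606680) / -420.528284 = -48.122913
y = (-28.268·-20.606680 − -309.660644·37.214) / -420.528284 = -28.788125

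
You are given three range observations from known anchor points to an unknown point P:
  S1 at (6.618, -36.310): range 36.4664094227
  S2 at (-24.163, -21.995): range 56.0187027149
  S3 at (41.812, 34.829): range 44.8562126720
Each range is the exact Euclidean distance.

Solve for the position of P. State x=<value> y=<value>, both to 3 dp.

x=30.206 y=-8.500

eq1: (x − 6.618)² + (y + 36.310)² = 36.4664094227²
eq2: (x + 24.163)² + (y + 21.995)² = 56.0187027149²
eq3: (x − 41.812)² + (y − 34.829)² = 44.8562126720²
eq1−eq2, eq1−eq3 (x²,y² cancel):
  -61.562·x + 28.630·y = -2102.879468
  70.388·x + 142.278·y = 916.807762
det = -61.562·142.278 − 28.630·70.388 = -10774.126676
x = (-2102.879468·142.278 − 28.630·916.807762) / -10774.126676 = 30.205853
y = (-61.562·916.807762 − -2102.879468·70.388) / -10774.126676 = -8.499711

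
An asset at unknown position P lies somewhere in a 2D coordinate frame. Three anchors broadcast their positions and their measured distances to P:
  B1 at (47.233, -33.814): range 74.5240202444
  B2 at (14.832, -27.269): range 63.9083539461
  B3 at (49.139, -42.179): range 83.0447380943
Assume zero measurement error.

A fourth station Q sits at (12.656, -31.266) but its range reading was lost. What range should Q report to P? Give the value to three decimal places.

eq1: (x − 47.233)² + (y + 33.814)² = 74.5240202444²
eq2: (x − 14.832)² + (y + 27.269)² = 63.9083539461²
eq3: (x − 49.139)² + (y + 42.179)² = 83.0447380943²
eq2−eq1, eq2−eq3 (x²,y² cancel):
  64.802·x − 13.090·y = 941.204411
  68.614·x − 29.820·y = 417.971956
det = 64.802·-29.820 − -13.090·68.614 = -1034.238380
x = (941.204411·-29.820 − -13.090·417.971956) / -1034.238380 = 21.847442
y = (64.802·417.971956 − 941.204411·68.614) / -1034.238380 = 36.253132
|P − Q| = √((21.847442 − 12.656)² + (36.253132 − -31.266)²) = 68.141880

68.142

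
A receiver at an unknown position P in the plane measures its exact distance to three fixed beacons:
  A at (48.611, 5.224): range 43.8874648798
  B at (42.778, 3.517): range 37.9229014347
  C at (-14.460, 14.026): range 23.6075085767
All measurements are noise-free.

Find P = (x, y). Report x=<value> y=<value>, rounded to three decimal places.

eq1: (x − 48.611)² + (y − 5.224)² = 43.8874648798²
eq2: (x − 42.778)² + (y − 3.517)² = 37.9229014347²
eq3: (x + 14.460)² + (y − 14.026)² = 23.6075085767²
eq3−eq2, eq3−eq1 (x²,y² cancel):
  114.476·x − 21.018·y = 555.674305
  126.142·x − 17.604·y = 615.704109
det = 114.476·-17.604 − -21.018·126.142 = 636.017052
x = (555.674305·-17.604 − -21.018·615.704109) / 636.017052 = 4.966500
y = (114.476·615.704109 − 555.674305·126.142) / 636.017052 = 0.612366

x=4.966 y=0.612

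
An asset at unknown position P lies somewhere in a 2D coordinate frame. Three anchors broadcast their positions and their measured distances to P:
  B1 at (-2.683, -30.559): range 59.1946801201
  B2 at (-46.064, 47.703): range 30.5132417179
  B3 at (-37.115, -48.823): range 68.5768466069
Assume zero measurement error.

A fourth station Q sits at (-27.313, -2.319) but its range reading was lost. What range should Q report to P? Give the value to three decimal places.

22.991

eq1: (x + 2.683)² + (y + 30.559)² = 59.1946801201²
eq2: (x + 46.064)² + (y − 47.703)² = 30.5132417179²
eq3: (x + 37.115)² + (y + 48.823)² = 68.5768466069²
eq3−eq1, eq3−eq2 (x²,y² cancel):
  68.864·x + 36.528·y = -1621.383848
  -17.898·x + 193.052·y = 4407.985721
det = 68.864·193.052 − 36.528·-17.898 = 13948.111072
x = (-1621.383848·193.052 − 36.528·4407.985721) / 13948.111072 = -33.984982
y = (68.864·4407.985721 − -1621.383848·-17.898) / 13948.111072 = 19.682378
|P − Q| = √((-33.984982 − -27.313)² + (19.682378 − -2.319)²) = 22.990781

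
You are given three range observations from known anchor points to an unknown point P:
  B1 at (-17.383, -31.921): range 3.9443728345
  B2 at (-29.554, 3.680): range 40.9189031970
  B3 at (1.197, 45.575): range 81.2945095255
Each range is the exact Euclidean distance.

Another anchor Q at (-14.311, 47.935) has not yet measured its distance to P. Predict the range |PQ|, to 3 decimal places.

82.183

eq1: (x + 17.383)² + (y + 31.921)² = 3.9443728345²
eq2: (x + 29.554)² + (y − 3.680)² = 40.9189031970²
eq3: (x − 1.197)² + (y − 45.575)² = 81.2945095255²
eq3−eq1, eq3−eq2 (x²,y² cancel):
  -37.160·x − 154.992·y = 5835.844698
  -61.502·x − 83.790·y = 3742.908522
det = -37.160·-83.790 − -154.992·-61.502 = -6418.681584
x = (5835.844698·-83.790 − -154.992·3742.908522) / -6418.681584 = -14.198469
y = (-37.160·3742.908522 − 5835.844698·-61.502) / -6418.681584 = -34.248410
|P − Q| = √((-14.198469 − -14.311)² + (-34.248410 − 47.935)²) = 82.183487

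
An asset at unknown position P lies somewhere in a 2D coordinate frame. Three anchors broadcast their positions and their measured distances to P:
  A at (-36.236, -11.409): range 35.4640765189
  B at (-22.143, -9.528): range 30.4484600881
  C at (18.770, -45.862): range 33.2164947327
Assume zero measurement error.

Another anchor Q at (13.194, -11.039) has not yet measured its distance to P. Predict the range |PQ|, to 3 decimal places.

eq1: (x + 36.236)² + (y + 11.409)² = 35.4640765189²
eq2: (x + 22.143)² + (y + 9.528)² = 30.4484600881²
eq3: (x − 18.770)² + (y + 45.862)² = 33.2164947327²
eq1−eq2, eq1−eq3 (x²,y² cancel):
  28.186·x + 3.762·y = -531.525742
  110.012·x − 68.906·y = 1166.788168
det = 28.186·-68.906 − 3.762·110.012 = -2356.049660
x = (-531.525742·-68.906 − 3.762·1166.788168) / -2356.049660 = -13.682163
y = (28.186·1166.788168 − -531.525742·110.012) / -2356.049660 = -38.777324
|P − Q| = √((-13.682163 − 13.194)² + (-38.777324 − -11.039)²) = 38.623086

38.623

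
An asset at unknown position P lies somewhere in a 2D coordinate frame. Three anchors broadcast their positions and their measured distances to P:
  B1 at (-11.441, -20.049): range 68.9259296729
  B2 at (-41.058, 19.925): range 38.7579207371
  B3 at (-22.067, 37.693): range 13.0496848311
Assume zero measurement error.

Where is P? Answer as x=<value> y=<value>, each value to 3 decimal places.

x=-15.177 y=48.776

eq1: (x + 11.441)² + (y + 20.049)² = 68.9259296729²
eq2: (x + 41.058)² + (y − 19.925)² = 38.7579207371²
eq3: (x + 22.067)² + (y − 37.693)² = 13.0496848311²
eq2−eq3, eq2−eq1 (x²,y² cancel):
  37.982·x + 35.536·y = 1156.831895
  59.234·x − 79.948·y = -4798.513468
det = 37.982·-79.948 − 35.536·59.234 = -5141.524360
x = (1156.831895·-79.948 − 35.536·-4798.513468) / -5141.524360 = -15.177129
y = (37.982·-4798.513468 − 1156.831895·59.234) / -5141.524360 = 48.775597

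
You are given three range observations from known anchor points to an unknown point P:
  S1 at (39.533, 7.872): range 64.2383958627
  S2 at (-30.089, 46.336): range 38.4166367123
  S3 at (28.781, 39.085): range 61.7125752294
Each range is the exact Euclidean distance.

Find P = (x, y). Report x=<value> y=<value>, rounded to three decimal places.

x=-24.704 y=8.299

eq1: (x − 39.533)² + (y − 7.872)² = 64.2383958627²
eq2: (x + 30.089)² + (y − 46.336)² = 38.4166367123²
eq3: (x − 28.781)² + (y − 39.085)² = 61.7125752294²
eq3−eq1, eq3−eq2 (x²,y² cancel):
  21.504·x − 62.426·y = -1049.286275
  -117.740·x + 14.502·y = 3028.993596
det = 21.504·14.502 − -62.426·-117.740 = -7038.186232
x = (-1049.286275·14.502 − -62.426·3028.993596) / -7038.186232 = -24.703979
y = (21.504·3028.993596 − -1049.286275·-117.740) / -7038.186232 = 8.298656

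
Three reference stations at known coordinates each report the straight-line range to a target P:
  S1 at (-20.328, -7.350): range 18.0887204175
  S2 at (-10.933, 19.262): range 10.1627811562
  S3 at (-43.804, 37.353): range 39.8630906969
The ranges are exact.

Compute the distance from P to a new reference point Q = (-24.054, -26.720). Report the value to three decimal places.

eq1: (x + 20.328)² + (y + 7.350)² = 18.0887204175²
eq2: (x + 10.933)² + (y − 19.262)² = 10.1627811562²
eq3: (x + 43.804)² + (y − 37.353)² = 39.8630906969²
eq2−eq1, eq2−eq3 (x²,y² cancel):
  -18.790·x − 53.224·y = -247.224735
  -65.742·x + 36.182·y = 1337.698013
det = -18.790·36.182 − -53.224·-65.742 = -4178.911988
x = (-247.224735·36.182 − -53.224·1337.698013) / -4178.911988 = -14.896833
y = (-18.790·1337.698013 − -247.224735·-65.742) / -4178.911988 = 9.904108
|P − Q| = √((-14.896833 − -24.054)² + (9.904108 − -26.720)²) = 37.751543

37.752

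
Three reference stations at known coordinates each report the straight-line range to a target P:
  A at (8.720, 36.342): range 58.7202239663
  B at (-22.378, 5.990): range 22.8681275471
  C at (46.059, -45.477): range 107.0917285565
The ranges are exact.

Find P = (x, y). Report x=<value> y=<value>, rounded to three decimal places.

eq1: (x − 8.720)² + (y − 36.342)² = 58.7202239663²
eq2: (x + 22.378)² + (y − 5.990)² = 22.8681275471²
eq3: (x − 46.059)² + (y + 45.477)² = 107.0917285565²
eq1−eq3, eq1−eq2 (x²,y² cancel):
  74.678·x − 163.638·y = -5227.763977
  -62.196·x − 60.704·y = 2064.989065
det = 74.678·-60.704 − -163.638·-62.196 = -14710.882360
x = (-5227.763977·-60.704 − -163.638·2064.989065) / -14710.882360 = -44.542322
y = (74.678·2064.989065 − -5227.763977·-62.196) / -14710.882360 = 11.619749

x=-44.542 y=11.620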